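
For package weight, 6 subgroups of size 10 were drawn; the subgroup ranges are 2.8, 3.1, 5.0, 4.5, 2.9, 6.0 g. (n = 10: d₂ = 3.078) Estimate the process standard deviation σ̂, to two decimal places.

1.32

R̄ = (2.8 + 3.1 + 5.0 + 4.5 + 2.9 + 6.0) / 6 = 4.0500
σ̂ = R̄ / d₂ = 4.0500 / 3.078 = 1.3158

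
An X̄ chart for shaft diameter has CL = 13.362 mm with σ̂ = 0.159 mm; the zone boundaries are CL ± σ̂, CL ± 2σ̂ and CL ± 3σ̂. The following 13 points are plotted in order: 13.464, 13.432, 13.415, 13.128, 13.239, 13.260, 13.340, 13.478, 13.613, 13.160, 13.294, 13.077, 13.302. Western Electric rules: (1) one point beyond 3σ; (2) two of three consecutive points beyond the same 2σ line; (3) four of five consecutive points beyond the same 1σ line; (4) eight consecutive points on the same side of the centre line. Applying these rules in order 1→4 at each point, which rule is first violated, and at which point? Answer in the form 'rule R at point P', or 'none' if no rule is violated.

none

Zone of each point (C = within 1σ̂, B = 1σ̂–2σ̂, A = 2σ̂–3σ̂, * = beyond 3σ̂; sign = side of CL): 1:+C, 2:+C, 3:+C, 4:-B, 5:-C, 6:-C, 7:-C, 8:+C, 9:+B, 10:-B, 11:-C, 12:-B, 13:-C
No rule fires across all 13 points.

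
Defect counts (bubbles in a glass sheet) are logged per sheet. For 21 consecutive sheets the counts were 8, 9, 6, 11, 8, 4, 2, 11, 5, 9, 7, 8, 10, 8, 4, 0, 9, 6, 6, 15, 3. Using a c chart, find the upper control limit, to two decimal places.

c̄ = (8 + 9 + 6 + 11 + 8 + 4 + 2 + 11 + 5 + 9 + 7 + 8 + 10 + 8 + 4 + 0 + 9 + 6 + 6 + 15 + 3) / 21 = 149 / 21 = 7.0952
UCL = c̄ + 3√c̄ = 7.0952 + 3 × √7.0952 = 7.0952 + 3 × 2.6637 = 15.0863

15.09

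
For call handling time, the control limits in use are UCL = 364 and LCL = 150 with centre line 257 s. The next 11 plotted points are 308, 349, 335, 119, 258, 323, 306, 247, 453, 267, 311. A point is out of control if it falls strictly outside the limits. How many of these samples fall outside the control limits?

2

Compare each point to [150, 364]: sample 4 = 119 < LCL; sample 9 = 453 > UCL.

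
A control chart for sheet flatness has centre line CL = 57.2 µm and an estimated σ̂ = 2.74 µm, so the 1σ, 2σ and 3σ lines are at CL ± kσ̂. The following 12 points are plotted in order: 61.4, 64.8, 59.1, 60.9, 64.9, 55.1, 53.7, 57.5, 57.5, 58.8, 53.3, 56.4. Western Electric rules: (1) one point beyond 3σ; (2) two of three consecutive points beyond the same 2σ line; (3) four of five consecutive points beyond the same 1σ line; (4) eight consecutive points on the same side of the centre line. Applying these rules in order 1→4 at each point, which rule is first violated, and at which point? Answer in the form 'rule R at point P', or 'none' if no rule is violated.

Zone of each point (C = within 1σ̂, B = 1σ̂–2σ̂, A = 2σ̂–3σ̂, * = beyond 3σ̂; sign = side of CL): 1:+B, 2:+A, 3:+C, 4:+B, 5:+A, 6:-C, 7:-B, 8:+C, 9:+C, 10:+C, 11:-B, 12:-C
Rule 3 (four of five consecutive points beyond the same 1σ limit) is satisfied at point 5.

rule 3 at point 5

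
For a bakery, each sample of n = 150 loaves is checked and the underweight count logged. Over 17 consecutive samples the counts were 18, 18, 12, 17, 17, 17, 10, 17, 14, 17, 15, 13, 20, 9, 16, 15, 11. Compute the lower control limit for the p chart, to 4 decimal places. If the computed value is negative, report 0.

p̄ = Σdᵢ / (k·n) = 256 / (17 × 150) = 0.10039
LCL = p̄ − 3·√(p̄(1−p̄)/n) = 0.10039 − 3 × 0.02454 = 0.02678

0.0268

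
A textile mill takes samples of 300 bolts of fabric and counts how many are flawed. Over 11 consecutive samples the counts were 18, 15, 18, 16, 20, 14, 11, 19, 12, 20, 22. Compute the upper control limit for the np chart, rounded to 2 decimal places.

p̄ = Σdᵢ / (k·n) = 185 / (11 × 300) = 0.05606
UCL = np̄ + 3·√(np̄(1−p̄)) = 16.8182 + 3 × √(16.8182×0.94394) = 16.8182 + 3 × 3.9844 = 28.7713

28.77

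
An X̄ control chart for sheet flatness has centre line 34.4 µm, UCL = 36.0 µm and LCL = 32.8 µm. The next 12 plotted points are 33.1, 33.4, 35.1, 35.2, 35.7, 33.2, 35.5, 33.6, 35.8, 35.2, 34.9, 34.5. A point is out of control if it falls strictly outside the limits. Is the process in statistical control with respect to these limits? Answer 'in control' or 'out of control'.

All 12 points lie within [32.8, 36.0].

in control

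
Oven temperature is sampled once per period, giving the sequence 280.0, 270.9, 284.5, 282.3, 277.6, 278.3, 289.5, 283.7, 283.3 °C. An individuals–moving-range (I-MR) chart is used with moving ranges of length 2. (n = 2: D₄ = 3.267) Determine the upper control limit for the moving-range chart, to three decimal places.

Moving ranges: 9.1, 13.6, 2.2, 4.7, 0.7, 11.2, 5.8, 0.4; M̄R̄ = 47.7000 / 8 = 5.9625
UCL_MR = D₄·M̄R̄ = 3.267 × 5.9625 = 19.4795

19.479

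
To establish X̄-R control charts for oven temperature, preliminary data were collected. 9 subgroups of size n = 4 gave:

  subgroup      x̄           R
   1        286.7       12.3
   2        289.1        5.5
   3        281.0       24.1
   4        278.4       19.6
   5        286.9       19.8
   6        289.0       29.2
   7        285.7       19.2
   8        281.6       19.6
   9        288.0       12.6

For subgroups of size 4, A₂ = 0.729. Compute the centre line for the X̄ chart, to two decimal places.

X̄̄ = (286.7 + 289.1 + 281.0 + 278.4 + 286.9 + 289.0 + 285.7 + 281.6 + 288.0) / 9 = 2566.4000 / 9 = 285.1556
CL = X̄̄ = 285.1556

285.16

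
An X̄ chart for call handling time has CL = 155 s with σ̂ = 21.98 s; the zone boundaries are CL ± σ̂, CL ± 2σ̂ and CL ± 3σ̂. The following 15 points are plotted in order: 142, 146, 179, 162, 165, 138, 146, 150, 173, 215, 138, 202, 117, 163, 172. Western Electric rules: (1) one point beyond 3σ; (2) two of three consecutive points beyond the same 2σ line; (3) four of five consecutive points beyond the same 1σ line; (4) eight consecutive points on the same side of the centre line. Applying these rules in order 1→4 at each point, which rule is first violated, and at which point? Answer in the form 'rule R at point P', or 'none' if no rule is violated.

Zone of each point (C = within 1σ̂, B = 1σ̂–2σ̂, A = 2σ̂–3σ̂, * = beyond 3σ̂; sign = side of CL): 1:-C, 2:-C, 3:+B, 4:+C, 5:+C, 6:-C, 7:-C, 8:-C, 9:+C, 10:+A, 11:-C, 12:+A, 13:-B, 14:+C, 15:+C
Rule 2 (two of three consecutive points beyond the same 2σ limit) is satisfied at point 12.

rule 2 at point 12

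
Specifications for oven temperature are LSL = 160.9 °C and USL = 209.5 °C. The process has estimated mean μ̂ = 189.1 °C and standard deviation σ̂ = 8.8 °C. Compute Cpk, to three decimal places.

Cpu = (USL − μ̂) / (3σ̂) = (209.5 − 189.1) / (3 × 8.8) = 0.7727; Cpl = (μ̂ − LSL) / (3σ̂) = (189.1 − 160.9) / (3 × 8.8) = 1.0682; Cpk = min(Cpu, Cpl) = 0.7727

0.773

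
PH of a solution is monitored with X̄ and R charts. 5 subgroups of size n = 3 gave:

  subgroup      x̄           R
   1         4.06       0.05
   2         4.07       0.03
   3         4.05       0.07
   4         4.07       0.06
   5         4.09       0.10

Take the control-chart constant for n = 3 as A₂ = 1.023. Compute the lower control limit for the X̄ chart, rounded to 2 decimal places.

X̄̄ = (4.06 + 4.07 + 4.05 + 4.07 + 4.09) / 5 = 20.3400 / 5 = 4.0680
R̄ = (0.05 + 0.03 + 0.07 + 0.06 + 0.10) / 5 = 0.3100 / 5 = 0.0620
LCL = X̄̄ − A₂·R̄ = 4.0680 − 1.023 × 0.0620 = 4.0046

4.00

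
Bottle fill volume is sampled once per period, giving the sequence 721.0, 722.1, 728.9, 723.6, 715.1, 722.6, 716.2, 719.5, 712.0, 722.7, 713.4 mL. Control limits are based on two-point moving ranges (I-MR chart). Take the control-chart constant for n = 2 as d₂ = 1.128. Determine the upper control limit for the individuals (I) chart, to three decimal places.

737.396

X̄ = (721.0 + 722.1 + 728.9 + 723.6 + 715.1 + 722.6 + 716.2 + 719.5 + 712.0 + 722.7 + 713.4) / 11 = 719.7364
Moving ranges: 1.1, 6.8, 5.3, 8.5, 7.5, 6.4, 3.3, 7.5, 10.7, 9.3; M̄R̄ = 66.4000 / 10 = 6.6400
UCL = X̄ + 3·M̄R̄/d₂ = 719.7364 + 3 × 6.6400 / 1.128 = 737.3959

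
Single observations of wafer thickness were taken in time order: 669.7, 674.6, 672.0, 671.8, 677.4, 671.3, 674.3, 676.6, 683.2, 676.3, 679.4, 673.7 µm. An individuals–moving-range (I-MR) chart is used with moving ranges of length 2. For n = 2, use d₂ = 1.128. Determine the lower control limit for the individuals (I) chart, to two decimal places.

663.66

X̄ = (669.7 + 674.6 + 672.0 + 671.8 + 677.4 + 671.3 + 674.3 + 676.6 + 683.2 + 676.3 + 679.4 + 673.7) / 12 = 675.0250
Moving ranges: 4.9, 2.6, 0.2, 5.6, 6.1, 3.0, 2.3, 6.6, 6.9, 3.1, 5.7; M̄R̄ = 47.0000 / 11 = 4.2727
LCL = X̄ − 3·M̄R̄/d₂ = 675.0250 − 3 × 4.2727 / 1.128 = 663.6614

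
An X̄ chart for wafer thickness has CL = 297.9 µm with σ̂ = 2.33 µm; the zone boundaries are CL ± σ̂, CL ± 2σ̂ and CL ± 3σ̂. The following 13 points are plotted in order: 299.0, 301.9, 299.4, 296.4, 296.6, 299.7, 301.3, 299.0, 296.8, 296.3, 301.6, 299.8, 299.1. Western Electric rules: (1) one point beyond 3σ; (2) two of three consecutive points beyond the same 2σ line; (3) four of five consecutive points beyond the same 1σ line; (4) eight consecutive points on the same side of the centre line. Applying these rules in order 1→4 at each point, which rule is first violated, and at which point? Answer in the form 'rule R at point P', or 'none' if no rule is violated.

Zone of each point (C = within 1σ̂, B = 1σ̂–2σ̂, A = 2σ̂–3σ̂, * = beyond 3σ̂; sign = side of CL): 1:+C, 2:+B, 3:+C, 4:-C, 5:-C, 6:+C, 7:+B, 8:+C, 9:-C, 10:-C, 11:+B, 12:+C, 13:+C
No rule fires across all 13 points.

none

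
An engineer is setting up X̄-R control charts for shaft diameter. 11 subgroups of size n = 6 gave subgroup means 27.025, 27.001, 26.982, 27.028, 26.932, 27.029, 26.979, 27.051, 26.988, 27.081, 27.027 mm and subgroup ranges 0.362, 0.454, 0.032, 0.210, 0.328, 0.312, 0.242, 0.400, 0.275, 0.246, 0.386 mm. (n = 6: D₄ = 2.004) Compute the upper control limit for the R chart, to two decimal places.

R̄ = (0.362 + 0.454 + 0.032 + 0.210 + 0.328 + 0.312 + 0.242 + 0.400 + 0.275 + 0.246 + 0.386) / 11 = 3.2470 / 11 = 0.2952
UCL_R = D₄·R̄ = 2.004 × 0.2952 = 0.5915

0.59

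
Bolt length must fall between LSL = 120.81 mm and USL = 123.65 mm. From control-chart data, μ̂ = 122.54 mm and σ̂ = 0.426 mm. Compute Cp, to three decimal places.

Cp = (USL − LSL) / (6σ̂) = (123.65 − 120.81) / (6 × 0.426) = 2.8400 / 2.5560 = 1.1111

1.111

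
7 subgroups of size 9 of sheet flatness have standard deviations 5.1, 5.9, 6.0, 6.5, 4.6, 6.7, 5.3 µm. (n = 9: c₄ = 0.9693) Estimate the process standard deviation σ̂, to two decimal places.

s̄ = (5.1 + 5.9 + 6.0 + 6.5 + 4.6 + 6.7 + 5.3) / 7 = 5.7286
σ̂ = s̄ / c₄ = 5.7286 / 0.9693 = 5.9100

5.91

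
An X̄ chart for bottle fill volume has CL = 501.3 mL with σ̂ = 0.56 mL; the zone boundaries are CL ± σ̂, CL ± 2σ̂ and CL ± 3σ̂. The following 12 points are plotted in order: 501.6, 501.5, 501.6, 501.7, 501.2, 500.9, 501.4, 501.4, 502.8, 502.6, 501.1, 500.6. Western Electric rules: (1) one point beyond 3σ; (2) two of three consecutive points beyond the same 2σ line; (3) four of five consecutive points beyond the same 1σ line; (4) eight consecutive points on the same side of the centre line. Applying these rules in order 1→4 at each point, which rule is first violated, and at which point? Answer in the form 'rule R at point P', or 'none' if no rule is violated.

Zone of each point (C = within 1σ̂, B = 1σ̂–2σ̂, A = 2σ̂–3σ̂, * = beyond 3σ̂; sign = side of CL): 1:+C, 2:+C, 3:+C, 4:+C, 5:-C, 6:-C, 7:+C, 8:+C, 9:+A, 10:+A, 11:-C, 12:-B
Rule 2 (two of three consecutive points beyond the same 2σ limit) is satisfied at point 10.

rule 2 at point 10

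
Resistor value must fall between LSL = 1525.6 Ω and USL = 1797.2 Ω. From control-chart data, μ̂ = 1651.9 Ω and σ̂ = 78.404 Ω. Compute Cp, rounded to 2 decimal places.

0.58

Cp = (USL − LSL) / (6σ̂) = (1797.2 − 1525.6) / (6 × 78.404) = 271.6000 / 470.4240 = 0.5774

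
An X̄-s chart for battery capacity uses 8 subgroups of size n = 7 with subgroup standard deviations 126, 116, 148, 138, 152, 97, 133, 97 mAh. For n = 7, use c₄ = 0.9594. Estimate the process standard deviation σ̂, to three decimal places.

131.202

s̄ = (126 + 116 + 148 + 138 + 152 + 97 + 133 + 97) / 8 = 125.8750
σ̂ = s̄ / c₄ = 125.8750 / 0.9594 = 131.2018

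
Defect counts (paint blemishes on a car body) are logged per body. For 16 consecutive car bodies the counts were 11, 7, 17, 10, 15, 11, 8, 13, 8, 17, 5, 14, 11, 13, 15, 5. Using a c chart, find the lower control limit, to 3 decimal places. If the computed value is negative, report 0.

1.188

c̄ = (11 + 7 + 17 + 10 + 15 + 11 + 8 + 13 + 8 + 17 + 5 + 14 + 11 + 13 + 15 + 5) / 16 = 180 / 16 = 11.2500
LCL = c̄ − 3√c̄ = 11.2500 − 3 × 3.3541 = 1.1877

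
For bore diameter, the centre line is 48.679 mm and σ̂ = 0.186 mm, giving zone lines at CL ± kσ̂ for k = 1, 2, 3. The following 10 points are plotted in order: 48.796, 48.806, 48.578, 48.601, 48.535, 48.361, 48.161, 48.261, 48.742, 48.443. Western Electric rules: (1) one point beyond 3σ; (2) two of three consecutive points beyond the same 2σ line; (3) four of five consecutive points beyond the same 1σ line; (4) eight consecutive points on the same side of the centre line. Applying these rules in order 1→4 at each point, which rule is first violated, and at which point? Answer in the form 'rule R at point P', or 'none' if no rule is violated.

rule 2 at point 8

Zone of each point (C = within 1σ̂, B = 1σ̂–2σ̂, A = 2σ̂–3σ̂, * = beyond 3σ̂; sign = side of CL): 1:+C, 2:+C, 3:-C, 4:-C, 5:-C, 6:-B, 7:-A, 8:-A, 9:+C, 10:-B
Rule 2 (two of three consecutive points beyond the same 2σ limit) is satisfied at point 8.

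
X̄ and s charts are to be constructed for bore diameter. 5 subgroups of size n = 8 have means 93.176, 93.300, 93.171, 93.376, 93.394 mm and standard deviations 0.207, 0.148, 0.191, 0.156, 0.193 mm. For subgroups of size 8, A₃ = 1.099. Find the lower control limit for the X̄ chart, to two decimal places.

93.09

X̄̄ = (93.176 + 93.300 + 93.171 + 93.376 + 93.394) / 5 = 93.2834
s̄ = (0.207 + 0.148 + 0.191 + 0.156 + 0.193) / 5 = 0.1790
LCL = X̄̄ − A₃·s̄ = 93.2834 − 1.099 × 0.1790 = 93.0867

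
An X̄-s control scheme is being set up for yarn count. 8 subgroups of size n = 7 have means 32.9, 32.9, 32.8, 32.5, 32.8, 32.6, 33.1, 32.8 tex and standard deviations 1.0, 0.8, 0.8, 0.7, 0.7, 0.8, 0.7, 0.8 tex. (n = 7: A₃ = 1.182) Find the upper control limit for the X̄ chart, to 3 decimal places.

33.731

X̄̄ = (32.9 + 32.9 + 32.8 + 32.5 + 32.8 + 32.6 + 33.1 + 32.8) / 8 = 32.8000
s̄ = (1.0 + 0.8 + 0.8 + 0.7 + 0.7 + 0.8 + 0.7 + 0.8) / 8 = 0.7875
UCL = X̄̄ + A₃·s̄ = 32.8000 + 1.182 × 0.7875 = 33.7308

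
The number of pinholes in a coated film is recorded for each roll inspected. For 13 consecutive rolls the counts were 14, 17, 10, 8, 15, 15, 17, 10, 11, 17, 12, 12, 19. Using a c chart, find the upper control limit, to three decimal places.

c̄ = (14 + 17 + 10 + 8 + 15 + 15 + 17 + 10 + 11 + 17 + 12 + 12 + 19) / 13 = 177 / 13 = 13.6154
UCL = c̄ + 3√c̄ = 13.6154 + 3 × √13.6154 = 13.6154 + 3 × 3.6899 = 24.6851

24.685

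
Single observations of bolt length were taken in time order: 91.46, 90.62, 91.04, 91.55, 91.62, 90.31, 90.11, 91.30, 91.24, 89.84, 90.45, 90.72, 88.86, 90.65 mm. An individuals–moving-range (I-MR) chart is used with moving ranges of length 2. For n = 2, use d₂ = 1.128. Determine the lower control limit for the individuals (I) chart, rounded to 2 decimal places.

X̄ = (91.46 + 90.62 + 91.04 + 91.55 + 91.62 + 90.31 + 90.11 + 91.30 + 91.24 + 89.84 + 90.45 + 90.72 + 88.86 + 90.65) / 14 = 90.6979
Moving ranges: 0.84, 0.42, 0.51, 0.07, 1.31, 0.20, 1.19, 0.06, 1.40, 0.61, 0.27, 1.86, 1.79; M̄R̄ = 10.5300 / 13 = 0.8100
LCL = X̄ − 3·M̄R̄/d₂ = 90.6979 − 3 × 0.8100 / 1.128 = 88.5436

88.54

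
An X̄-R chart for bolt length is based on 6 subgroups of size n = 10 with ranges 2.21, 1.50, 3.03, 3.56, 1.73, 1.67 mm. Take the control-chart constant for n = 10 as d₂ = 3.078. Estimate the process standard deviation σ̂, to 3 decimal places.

R̄ = (2.21 + 1.50 + 3.03 + 3.56 + 1.73 + 1.67) / 6 = 2.2833
σ̂ = R̄ / d₂ = 2.2833 / 3.078 = 0.7418

0.742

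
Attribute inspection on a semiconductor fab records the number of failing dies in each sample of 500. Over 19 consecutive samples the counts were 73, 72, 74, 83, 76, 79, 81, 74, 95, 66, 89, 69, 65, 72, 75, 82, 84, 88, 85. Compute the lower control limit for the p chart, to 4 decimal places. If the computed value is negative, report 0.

0.1073

p̄ = Σdᵢ / (k·n) = 1482 / (19 × 500) = 0.15600
LCL = p̄ − 3·√(p̄(1−p̄)/n) = 0.15600 − 3 × 0.01623 = 0.10732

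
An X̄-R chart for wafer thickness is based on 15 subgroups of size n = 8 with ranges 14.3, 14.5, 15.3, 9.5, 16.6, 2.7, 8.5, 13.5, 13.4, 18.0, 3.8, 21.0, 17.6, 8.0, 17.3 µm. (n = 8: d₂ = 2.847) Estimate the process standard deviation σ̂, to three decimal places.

4.543

R̄ = (14.3 + 14.5 + 15.3 + 9.5 + 16.6 + 2.7 + 8.5 + 13.5 + 13.4 + 18.0 + 3.8 + 21.0 + 17.6 + 8.0 + 17.3) / 15 = 12.9333
σ̂ = R̄ / d₂ = 12.9333 / 2.847 = 4.5428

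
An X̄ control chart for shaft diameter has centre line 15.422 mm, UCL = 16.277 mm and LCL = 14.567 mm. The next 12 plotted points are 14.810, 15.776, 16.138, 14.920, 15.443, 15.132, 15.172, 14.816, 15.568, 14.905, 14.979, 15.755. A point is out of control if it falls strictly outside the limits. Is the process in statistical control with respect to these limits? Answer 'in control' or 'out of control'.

All 12 points lie within [14.567, 16.277].

in control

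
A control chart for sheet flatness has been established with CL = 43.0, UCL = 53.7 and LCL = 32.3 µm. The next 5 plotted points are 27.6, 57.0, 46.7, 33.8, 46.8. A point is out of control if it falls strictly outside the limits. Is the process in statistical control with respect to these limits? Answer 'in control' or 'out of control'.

Compare each point to [32.3, 53.7]: sample 1 = 27.6 < LCL; sample 2 = 57.0 > UCL.

out of control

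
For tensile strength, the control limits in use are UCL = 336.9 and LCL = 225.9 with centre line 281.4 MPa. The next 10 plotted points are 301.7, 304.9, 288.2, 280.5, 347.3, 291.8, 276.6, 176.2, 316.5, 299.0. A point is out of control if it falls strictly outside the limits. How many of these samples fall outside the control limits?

Compare each point to [225.9, 336.9]: sample 5 = 347.3 > UCL; sample 8 = 176.2 < LCL.

2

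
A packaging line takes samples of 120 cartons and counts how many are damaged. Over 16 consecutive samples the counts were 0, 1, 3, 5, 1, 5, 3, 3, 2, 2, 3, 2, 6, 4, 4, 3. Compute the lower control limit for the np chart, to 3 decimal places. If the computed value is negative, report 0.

0.000

p̄ = Σdᵢ / (k·n) = 47 / (16 × 120) = 0.02448
LCL = np̄ − 3·√(np̄(1−p̄)) = 2.9375 − 3 × 1.6928 = -2.1409 → 0 (negative, so LCL = 0)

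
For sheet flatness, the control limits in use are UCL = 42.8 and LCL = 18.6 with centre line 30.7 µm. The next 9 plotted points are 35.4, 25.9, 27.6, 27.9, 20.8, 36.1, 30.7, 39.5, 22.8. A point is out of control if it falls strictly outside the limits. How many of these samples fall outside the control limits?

All 9 points lie within [18.6, 42.8].

0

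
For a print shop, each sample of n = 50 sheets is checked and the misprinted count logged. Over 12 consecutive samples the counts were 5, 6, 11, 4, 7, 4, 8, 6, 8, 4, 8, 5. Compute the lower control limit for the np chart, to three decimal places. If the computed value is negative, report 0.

0.000

p̄ = Σdᵢ / (k·n) = 76 / (12 × 50) = 0.12667
LCL = np̄ − 3·√(np̄(1−p̄)) = 6.3333 − 3 × 2.3518 = -0.7222 → 0 (negative, so LCL = 0)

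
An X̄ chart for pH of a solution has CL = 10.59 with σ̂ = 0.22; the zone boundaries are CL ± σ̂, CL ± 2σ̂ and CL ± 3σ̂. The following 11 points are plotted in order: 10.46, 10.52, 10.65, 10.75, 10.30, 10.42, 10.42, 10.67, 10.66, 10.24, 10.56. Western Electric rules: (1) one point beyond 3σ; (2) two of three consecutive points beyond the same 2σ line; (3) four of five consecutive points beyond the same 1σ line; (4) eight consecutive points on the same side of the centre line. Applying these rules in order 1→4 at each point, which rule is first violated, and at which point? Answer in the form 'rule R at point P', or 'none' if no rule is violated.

Zone of each point (C = within 1σ̂, B = 1σ̂–2σ̂, A = 2σ̂–3σ̂, * = beyond 3σ̂; sign = side of CL): 1:-C, 2:-C, 3:+C, 4:+C, 5:-B, 6:-C, 7:-C, 8:+C, 9:+C, 10:-B, 11:-C
No rule fires across all 11 points.

none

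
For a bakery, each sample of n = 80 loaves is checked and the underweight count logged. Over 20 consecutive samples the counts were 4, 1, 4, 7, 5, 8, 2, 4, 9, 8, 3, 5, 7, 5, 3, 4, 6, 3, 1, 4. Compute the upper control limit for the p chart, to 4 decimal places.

0.1366

p̄ = Σdᵢ / (k·n) = 93 / (20 × 80) = 0.05813
UCL = p̄ + 3·√(p̄(1−p̄)/n) = 0.05813 + 3 × √(0.05813×0.94188/80) = 0.05813 + 3 × 0.02616 = 0.13660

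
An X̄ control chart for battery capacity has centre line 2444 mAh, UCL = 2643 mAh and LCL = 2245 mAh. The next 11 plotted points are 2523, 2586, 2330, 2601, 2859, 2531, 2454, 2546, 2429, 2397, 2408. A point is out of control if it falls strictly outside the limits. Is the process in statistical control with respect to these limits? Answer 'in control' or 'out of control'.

Compare each point to [2245, 2643]: sample 5 = 2859 > UCL.

out of control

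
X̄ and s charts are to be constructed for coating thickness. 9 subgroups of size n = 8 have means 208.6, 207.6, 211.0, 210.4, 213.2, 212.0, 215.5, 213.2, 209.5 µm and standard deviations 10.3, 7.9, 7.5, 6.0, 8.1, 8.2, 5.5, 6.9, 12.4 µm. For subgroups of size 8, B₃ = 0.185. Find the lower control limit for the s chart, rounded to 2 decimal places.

s̄ = (10.3 + 7.9 + 7.5 + 6.0 + 8.1 + 8.2 + 5.5 + 6.9 + 12.4) / 9 = 8.0889
LCL_s = B₃·s̄ = 0.185 × 8.0889 = 1.4964

1.50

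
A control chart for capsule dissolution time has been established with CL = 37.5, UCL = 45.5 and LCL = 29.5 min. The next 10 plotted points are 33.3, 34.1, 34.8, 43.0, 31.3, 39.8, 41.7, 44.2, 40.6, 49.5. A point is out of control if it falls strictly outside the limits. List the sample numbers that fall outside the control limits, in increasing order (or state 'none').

10

Compare each point to [29.5, 45.5]: sample 10 = 49.5 > UCL.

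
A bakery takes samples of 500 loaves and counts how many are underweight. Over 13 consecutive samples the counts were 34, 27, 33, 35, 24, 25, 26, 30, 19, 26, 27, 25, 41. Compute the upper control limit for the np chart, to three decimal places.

p̄ = Σdᵢ / (k·n) = 372 / (13 × 500) = 0.05723
UCL = np̄ + 3·√(np̄(1−p̄)) = 28.6154 + 3 × √(28.6154×0.94277) = 28.6154 + 3 × 5.1940 = 44.1974

44.197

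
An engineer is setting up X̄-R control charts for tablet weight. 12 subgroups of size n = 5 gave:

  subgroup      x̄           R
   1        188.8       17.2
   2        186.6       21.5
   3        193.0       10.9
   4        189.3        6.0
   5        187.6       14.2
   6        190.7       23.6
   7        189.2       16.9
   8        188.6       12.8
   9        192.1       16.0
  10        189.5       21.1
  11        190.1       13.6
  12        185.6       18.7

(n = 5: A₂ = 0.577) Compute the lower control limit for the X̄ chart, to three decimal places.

180.002

X̄̄ = (188.8 + 186.6 + 193.0 + 189.3 + 187.6 + 190.7 + 189.2 + 188.6 + 192.1 + 189.5 + 190.1 + 185.6) / 12 = 2271.1000 / 12 = 189.2583
R̄ = (17.2 + 21.5 + 10.9 + 6.0 + 14.2 + 23.6 + 16.9 + 12.8 + 16.0 + 21.1 + 13.6 + 18.7) / 12 = 192.5000 / 12 = 16.0417
LCL = X̄̄ − A₂·R̄ = 189.2583 − 0.577 × 16.0417 = 180.0023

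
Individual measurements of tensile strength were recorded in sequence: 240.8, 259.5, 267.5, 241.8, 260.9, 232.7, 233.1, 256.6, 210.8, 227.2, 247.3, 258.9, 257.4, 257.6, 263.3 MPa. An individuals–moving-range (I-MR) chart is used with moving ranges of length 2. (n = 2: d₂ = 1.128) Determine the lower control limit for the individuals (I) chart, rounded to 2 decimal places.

204.97

X̄ = (240.8 + 259.5 + 267.5 + 241.8 + 260.9 + 232.7 + 233.1 + 256.6 + 210.8 + 227.2 + 247.3 + 258.9 + 257.4 + 257.6 + 263.3) / 15 = 247.6933
Moving ranges: 18.7, 8.0, 25.7, 19.1, 28.2, 0.4, 23.5, 45.8, 16.4, 20.1, 11.6, 1.5, 0.2, 5.7; M̄R̄ = 224.9000 / 14 = 16.0643
LCL = X̄ − 3·M̄R̄/d₂ = 247.6933 − 3 × 16.0643 / 1.128 = 204.9692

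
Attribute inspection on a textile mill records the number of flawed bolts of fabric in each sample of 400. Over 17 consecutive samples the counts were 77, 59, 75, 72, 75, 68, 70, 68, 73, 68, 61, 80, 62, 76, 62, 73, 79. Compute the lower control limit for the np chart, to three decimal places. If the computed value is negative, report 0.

p̄ = Σdᵢ / (k·n) = 1198 / (17 × 400) = 0.17618
LCL = np̄ − 3·√(np̄(1−p̄)) = 70.4706 − 3 × 7.6194 = 47.6124

47.612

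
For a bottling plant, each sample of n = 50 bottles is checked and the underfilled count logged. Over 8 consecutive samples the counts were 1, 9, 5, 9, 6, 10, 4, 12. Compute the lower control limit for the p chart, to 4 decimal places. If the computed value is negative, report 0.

0.0000

p̄ = Σdᵢ / (k·n) = 56 / (8 × 50) = 0.14000
LCL = p̄ − 3·√(p̄(1−p̄)/n) = 0.14000 − 3 × 0.04907 = -0.00721 → 0 (negative, so LCL = 0)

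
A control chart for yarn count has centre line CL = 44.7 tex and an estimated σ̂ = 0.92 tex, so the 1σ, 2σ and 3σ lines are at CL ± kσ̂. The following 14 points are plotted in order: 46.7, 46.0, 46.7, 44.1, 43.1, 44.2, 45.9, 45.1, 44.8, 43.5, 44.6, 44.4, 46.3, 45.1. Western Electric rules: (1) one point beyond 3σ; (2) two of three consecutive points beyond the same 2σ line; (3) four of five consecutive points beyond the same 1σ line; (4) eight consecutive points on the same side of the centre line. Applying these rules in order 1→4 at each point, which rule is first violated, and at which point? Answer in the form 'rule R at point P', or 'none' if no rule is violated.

rule 2 at point 3

Zone of each point (C = within 1σ̂, B = 1σ̂–2σ̂, A = 2σ̂–3σ̂, * = beyond 3σ̂; sign = side of CL): 1:+A, 2:+B, 3:+A, 4:-C, 5:-B, 6:-C, 7:+B, 8:+C, 9:+C, 10:-B, 11:-C, 12:-C, 13:+B, 14:+C
Rule 2 (two of three consecutive points beyond the same 2σ limit) is satisfied at point 3.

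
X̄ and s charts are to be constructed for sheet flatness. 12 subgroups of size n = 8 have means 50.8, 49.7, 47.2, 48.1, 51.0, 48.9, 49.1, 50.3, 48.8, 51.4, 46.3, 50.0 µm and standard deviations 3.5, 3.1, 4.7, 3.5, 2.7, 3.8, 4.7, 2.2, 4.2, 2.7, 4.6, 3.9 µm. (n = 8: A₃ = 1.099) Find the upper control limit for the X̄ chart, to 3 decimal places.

53.293

X̄̄ = (50.8 + 49.7 + 47.2 + 48.1 + 51.0 + 48.9 + 49.1 + 50.3 + 48.8 + 51.4 + 46.3 + 50.0) / 12 = 49.3000
s̄ = (3.5 + 3.1 + 4.7 + 3.5 + 2.7 + 3.8 + 4.7 + 2.2 + 4.2 + 2.7 + 4.6 + 3.9) / 12 = 3.6333
UCL = X̄̄ + A₃·s̄ = 49.3000 + 1.099 × 3.6333 = 53.2930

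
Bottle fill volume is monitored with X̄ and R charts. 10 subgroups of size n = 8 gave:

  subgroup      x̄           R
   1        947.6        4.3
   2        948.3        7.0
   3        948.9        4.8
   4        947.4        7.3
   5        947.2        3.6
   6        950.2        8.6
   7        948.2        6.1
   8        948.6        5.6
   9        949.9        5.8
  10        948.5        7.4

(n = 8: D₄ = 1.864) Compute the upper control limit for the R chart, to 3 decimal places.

11.277

R̄ = (4.3 + 7.0 + 4.8 + 7.3 + 3.6 + 8.6 + 6.1 + 5.6 + 5.8 + 7.4) / 10 = 60.5000 / 10 = 6.0500
UCL_R = D₄·R̄ = 1.864 × 6.0500 = 11.2772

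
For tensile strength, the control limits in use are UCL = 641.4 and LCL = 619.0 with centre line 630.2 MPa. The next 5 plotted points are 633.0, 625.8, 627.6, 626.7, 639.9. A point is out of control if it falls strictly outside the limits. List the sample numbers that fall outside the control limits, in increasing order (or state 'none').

All 5 points lie within [619.0, 641.4].

none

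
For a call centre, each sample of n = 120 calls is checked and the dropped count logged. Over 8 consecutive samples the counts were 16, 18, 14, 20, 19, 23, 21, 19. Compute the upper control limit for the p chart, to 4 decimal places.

p̄ = Σdᵢ / (k·n) = 150 / (8 × 120) = 0.15625
UCL = p̄ + 3·√(p̄(1−p̄)/n) = 0.15625 + 3 × √(0.15625×0.84375/120) = 0.15625 + 3 × 0.03315 = 0.25569

0.2557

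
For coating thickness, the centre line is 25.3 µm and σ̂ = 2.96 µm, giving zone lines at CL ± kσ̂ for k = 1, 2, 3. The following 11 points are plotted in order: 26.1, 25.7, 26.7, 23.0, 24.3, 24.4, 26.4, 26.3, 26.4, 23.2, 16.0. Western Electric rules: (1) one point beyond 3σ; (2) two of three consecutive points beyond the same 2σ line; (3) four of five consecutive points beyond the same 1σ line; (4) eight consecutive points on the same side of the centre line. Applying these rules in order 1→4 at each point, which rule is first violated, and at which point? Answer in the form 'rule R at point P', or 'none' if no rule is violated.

rule 1 at point 11

Zone of each point (C = within 1σ̂, B = 1σ̂–2σ̂, A = 2σ̂–3σ̂, * = beyond 3σ̂; sign = side of CL): 1:+C, 2:+C, 3:+C, 4:-C, 5:-C, 6:-C, 7:+C, 8:+C, 9:+C, 10:-C, 11:-*
Rule 1 (one point beyond the 3σ limits) is satisfied at point 11.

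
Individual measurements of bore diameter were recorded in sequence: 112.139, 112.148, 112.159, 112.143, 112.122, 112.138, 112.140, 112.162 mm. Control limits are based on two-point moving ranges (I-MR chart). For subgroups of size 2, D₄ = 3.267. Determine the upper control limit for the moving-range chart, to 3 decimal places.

0.045

Moving ranges: 0.009, 0.011, 0.016, 0.021, 0.016, 0.002, 0.022; M̄R̄ = 0.0970 / 7 = 0.0139
UCL_MR = D₄·M̄R̄ = 3.267 × 0.0139 = 0.0453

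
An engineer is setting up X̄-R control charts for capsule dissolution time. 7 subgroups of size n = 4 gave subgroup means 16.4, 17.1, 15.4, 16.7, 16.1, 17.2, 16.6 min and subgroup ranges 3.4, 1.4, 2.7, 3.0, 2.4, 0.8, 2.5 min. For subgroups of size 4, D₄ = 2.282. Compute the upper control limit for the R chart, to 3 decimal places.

R̄ = (3.4 + 1.4 + 2.7 + 3.0 + 2.4 + 0.8 + 2.5) / 7 = 16.2000 / 7 = 2.3143
UCL_R = D₄·R̄ = 2.282 × 2.3143 = 5.2812

5.281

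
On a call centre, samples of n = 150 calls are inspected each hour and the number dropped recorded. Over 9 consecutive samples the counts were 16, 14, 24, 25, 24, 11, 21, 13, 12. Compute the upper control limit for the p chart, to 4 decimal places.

0.1977

p̄ = Σdᵢ / (k·n) = 160 / (9 × 150) = 0.11852
UCL = p̄ + 3·√(p̄(1−p̄)/n) = 0.11852 + 3 × √(0.11852×0.88148/150) = 0.11852 + 3 × 0.02639 = 0.19769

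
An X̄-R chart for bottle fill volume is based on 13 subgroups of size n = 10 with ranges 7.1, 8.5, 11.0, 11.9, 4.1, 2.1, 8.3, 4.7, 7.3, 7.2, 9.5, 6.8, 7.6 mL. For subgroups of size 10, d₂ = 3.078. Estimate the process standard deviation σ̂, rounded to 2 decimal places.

2.40

R̄ = (7.1 + 8.5 + 11.0 + 11.9 + 4.1 + 2.1 + 8.3 + 4.7 + 7.3 + 7.2 + 9.5 + 6.8 + 7.6) / 13 = 7.3923
σ̂ = R̄ / d₂ = 7.3923 / 3.078 = 2.4017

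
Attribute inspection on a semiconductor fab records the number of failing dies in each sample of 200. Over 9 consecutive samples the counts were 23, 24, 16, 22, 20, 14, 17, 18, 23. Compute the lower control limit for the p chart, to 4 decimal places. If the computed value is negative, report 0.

p̄ = Σdᵢ / (k·n) = 177 / (9 × 200) = 0.09833
LCL = p̄ − 3·√(p̄(1−p̄)/n) = 0.09833 − 3 × 0.02106 = 0.03517

0.0352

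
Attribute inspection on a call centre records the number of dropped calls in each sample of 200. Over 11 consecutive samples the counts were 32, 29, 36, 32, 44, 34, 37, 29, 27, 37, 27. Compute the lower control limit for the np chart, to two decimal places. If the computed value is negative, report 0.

p̄ = Σdᵢ / (k·n) = 364 / (11 × 200) = 0.16545
LCL = np̄ − 3·√(np̄(1−p̄)) = 33.0909 − 3 × 5.2551 = 17.3257

17.33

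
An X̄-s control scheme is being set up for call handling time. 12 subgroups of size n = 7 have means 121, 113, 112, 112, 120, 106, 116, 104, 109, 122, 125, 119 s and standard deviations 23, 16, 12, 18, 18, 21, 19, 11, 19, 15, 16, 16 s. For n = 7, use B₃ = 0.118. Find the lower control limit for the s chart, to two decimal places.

s̄ = (23 + 16 + 12 + 18 + 18 + 21 + 19 + 11 + 19 + 15 + 16 + 16) / 12 = 17.0000
LCL_s = B₃·s̄ = 0.118 × 17.0000 = 2.0060

2.01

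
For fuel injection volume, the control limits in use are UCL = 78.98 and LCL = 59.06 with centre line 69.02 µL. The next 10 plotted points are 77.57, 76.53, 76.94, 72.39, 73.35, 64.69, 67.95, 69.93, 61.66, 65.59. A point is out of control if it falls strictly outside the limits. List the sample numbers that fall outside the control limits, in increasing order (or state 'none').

none

All 10 points lie within [59.06, 78.98].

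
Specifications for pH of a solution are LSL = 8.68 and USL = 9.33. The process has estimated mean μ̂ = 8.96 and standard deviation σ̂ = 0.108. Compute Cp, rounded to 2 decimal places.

1.00

Cp = (USL − LSL) / (6σ̂) = (9.33 − 8.68) / (6 × 0.108) = 0.6500 / 0.6480 = 1.0031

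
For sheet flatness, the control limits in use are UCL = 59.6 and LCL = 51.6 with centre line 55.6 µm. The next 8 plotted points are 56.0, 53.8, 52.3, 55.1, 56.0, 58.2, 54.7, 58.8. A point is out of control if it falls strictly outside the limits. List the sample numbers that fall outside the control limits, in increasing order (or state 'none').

All 8 points lie within [51.6, 59.6].

none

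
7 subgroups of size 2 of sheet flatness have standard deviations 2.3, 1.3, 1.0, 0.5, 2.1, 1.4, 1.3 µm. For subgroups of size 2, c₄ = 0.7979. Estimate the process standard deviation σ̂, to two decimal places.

1.77

s̄ = (2.3 + 1.3 + 1.0 + 0.5 + 2.1 + 1.4 + 1.3) / 7 = 1.4143
σ̂ = s̄ / c₄ = 1.4143 / 0.7979 = 1.7725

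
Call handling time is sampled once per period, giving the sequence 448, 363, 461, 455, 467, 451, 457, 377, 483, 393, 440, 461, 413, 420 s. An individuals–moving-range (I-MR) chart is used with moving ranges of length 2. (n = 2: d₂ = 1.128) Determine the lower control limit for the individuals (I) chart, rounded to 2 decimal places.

307.68

X̄ = (448 + 363 + 461 + 455 + 467 + 451 + 457 + 377 + 483 + 393 + 440 + 461 + 413 + 420) / 14 = 434.9286
Moving ranges: 85, 98, 6, 12, 16, 6, 80, 106, 90, 47, 21, 48, 7; M̄R̄ = 622.0000 / 13 = 47.8462
LCL = X̄ − 3·M̄R̄/d₂ = 434.9286 − 3 × 47.8462 / 1.128 = 307.6782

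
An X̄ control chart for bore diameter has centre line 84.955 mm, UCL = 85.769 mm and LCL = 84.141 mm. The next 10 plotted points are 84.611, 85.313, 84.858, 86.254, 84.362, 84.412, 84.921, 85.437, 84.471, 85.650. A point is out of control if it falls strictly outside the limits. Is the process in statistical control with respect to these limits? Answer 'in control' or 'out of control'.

Compare each point to [84.141, 85.769]: sample 4 = 86.254 > UCL.

out of control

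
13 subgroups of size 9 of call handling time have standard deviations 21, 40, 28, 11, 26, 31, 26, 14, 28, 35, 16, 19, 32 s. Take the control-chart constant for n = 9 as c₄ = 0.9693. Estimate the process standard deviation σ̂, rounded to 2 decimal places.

s̄ = (21 + 40 + 28 + 11 + 26 + 31 + 26 + 14 + 28 + 35 + 16 + 19 + 32) / 13 = 25.1538
σ̂ = s̄ / c₄ = 25.1538 / 0.9693 = 25.9505

25.95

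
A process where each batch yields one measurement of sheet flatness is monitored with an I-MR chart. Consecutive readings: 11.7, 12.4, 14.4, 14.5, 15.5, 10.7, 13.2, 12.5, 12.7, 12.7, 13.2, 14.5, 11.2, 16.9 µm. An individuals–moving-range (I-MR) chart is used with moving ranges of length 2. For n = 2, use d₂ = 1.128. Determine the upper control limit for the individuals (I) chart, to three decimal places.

17.957

X̄ = (11.7 + 12.4 + 14.4 + 14.5 + 15.5 + 10.7 + 13.2 + 12.5 + 12.7 + 12.7 + 13.2 + 14.5 + 11.2 + 16.9) / 14 = 13.2929
Moving ranges: 0.7, 2.0, 0.1, 1.0, 4.8, 2.5, 0.7, 0.2, 0.0, 0.5, 1.3, 3.3, 5.7; M̄R̄ = 22.8000 / 13 = 1.7538
UCL = X̄ + 3·M̄R̄/d₂ = 13.2929 + 3 × 1.7538 / 1.128 = 17.9573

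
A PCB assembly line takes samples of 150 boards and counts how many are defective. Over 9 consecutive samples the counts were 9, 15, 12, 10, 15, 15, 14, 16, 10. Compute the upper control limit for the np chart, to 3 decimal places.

23.186

p̄ = Σdᵢ / (k·n) = 116 / (9 × 150) = 0.08593
UCL = np̄ + 3·√(np̄(1−p̄)) = 12.8889 + 3 × √(12.8889×0.91407) = 12.8889 + 3 × 3.4324 = 23.1861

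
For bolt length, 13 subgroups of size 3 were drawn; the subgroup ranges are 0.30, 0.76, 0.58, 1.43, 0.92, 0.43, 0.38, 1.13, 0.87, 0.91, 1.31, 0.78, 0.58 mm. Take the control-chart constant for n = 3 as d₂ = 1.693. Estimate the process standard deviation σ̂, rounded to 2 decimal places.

R̄ = (0.30 + 0.76 + 0.58 + 1.43 + 0.92 + 0.43 + 0.38 + 1.13 + 0.87 + 0.91 + 1.31 + 0.78 + 0.58) / 13 = 0.7985
σ̂ = R̄ / d₂ = 0.7985 / 1.693 = 0.4716

0.47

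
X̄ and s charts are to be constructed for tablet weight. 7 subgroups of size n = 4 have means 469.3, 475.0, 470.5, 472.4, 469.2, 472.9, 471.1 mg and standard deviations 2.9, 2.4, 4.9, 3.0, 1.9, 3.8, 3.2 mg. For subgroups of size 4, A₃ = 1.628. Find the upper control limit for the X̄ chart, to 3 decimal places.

476.626

X̄̄ = (469.3 + 475.0 + 470.5 + 472.4 + 469.2 + 472.9 + 471.1) / 7 = 471.4857
s̄ = (2.9 + 2.4 + 4.9 + 3.0 + 1.9 + 3.8 + 3.2) / 7 = 3.1571
UCL = X̄̄ + A₃·s̄ = 471.4857 + 1.628 × 3.1571 = 476.6255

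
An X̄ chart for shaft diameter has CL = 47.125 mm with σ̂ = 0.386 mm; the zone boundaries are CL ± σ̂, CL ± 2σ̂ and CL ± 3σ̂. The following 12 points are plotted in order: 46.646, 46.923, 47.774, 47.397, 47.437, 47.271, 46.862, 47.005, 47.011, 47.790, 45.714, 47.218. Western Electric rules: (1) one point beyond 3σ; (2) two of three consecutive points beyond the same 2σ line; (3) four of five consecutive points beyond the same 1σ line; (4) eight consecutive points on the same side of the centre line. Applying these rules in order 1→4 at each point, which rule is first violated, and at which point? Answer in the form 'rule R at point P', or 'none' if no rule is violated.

Zone of each point (C = within 1σ̂, B = 1σ̂–2σ̂, A = 2σ̂–3σ̂, * = beyond 3σ̂; sign = side of CL): 1:-B, 2:-C, 3:+B, 4:+C, 5:+C, 6:+C, 7:-C, 8:-C, 9:-C, 10:+B, 11:-*, 12:+C
Rule 1 (one point beyond the 3σ limits) is satisfied at point 11.

rule 1 at point 11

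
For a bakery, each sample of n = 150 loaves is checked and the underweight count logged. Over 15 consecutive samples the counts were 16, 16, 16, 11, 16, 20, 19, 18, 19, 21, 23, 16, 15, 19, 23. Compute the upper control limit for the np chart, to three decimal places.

p̄ = Σdᵢ / (k·n) = 268 / (15 × 150) = 0.11911
UCL = np̄ + 3·√(np̄(1−p̄)) = 17.8667 + 3 × √(17.8667×0.88089) = 17.8667 + 3 × 3.9672 = 29.7682

29.768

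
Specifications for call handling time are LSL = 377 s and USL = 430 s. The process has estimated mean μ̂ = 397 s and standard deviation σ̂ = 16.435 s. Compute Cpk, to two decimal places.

0.41

Cpu = (USL − μ̂) / (3σ̂) = (430 − 397) / (3 × 16.435) = 0.6693; Cpl = (μ̂ − LSL) / (3σ̂) = (397 − 377) / (3 × 16.435) = 0.4056; Cpk = min(Cpu, Cpl) = 0.4056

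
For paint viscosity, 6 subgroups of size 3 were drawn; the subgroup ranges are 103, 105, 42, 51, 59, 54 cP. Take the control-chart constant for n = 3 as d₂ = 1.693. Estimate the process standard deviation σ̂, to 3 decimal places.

40.756

R̄ = (103 + 105 + 42 + 51 + 59 + 54) / 6 = 69.0000
σ̂ = R̄ / d₂ = 69.0000 / 1.693 = 40.7561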